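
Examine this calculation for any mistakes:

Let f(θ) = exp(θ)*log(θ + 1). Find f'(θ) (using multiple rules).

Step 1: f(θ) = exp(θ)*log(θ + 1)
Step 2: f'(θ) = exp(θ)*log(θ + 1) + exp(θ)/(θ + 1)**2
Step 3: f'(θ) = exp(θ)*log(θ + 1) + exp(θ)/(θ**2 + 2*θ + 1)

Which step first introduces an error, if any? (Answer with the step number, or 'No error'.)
Step 2

Step 2 is incorrect due to a wrong exponent.
The step shows: exp(θ)*log(θ + 1) + exp(θ)/(θ + 1)**2
The correct value should be: exp(θ)*log(θ + 1) + exp(θ)/(θ + 1)

Explanation: The exponent -1 on θ + 1 was incorrectly written as -2: the term exp(θ)/(θ + 1) was incorrectly written as exp(θ)/(θ + 1)**2
The later steps are derived from this incorrect expression, so the error originates in Step 2.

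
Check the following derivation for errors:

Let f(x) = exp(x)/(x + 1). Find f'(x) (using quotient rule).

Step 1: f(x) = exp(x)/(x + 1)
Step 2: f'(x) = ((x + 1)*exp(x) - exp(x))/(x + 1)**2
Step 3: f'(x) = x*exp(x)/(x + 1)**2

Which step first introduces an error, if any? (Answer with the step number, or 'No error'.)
No error

All steps in this derivation are correct.
The final answer f'(x) = x*exp(x)/(x + 1)**2 is valid.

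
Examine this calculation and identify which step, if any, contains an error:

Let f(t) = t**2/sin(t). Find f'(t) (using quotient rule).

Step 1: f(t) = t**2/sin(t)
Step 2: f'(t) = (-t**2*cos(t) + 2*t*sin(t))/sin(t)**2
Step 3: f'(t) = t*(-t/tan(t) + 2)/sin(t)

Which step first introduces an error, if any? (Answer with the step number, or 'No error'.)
No error

All steps in this derivation are correct.
The final answer f'(t) = t*(-t/tan(t) + 2)/sin(t) is valid.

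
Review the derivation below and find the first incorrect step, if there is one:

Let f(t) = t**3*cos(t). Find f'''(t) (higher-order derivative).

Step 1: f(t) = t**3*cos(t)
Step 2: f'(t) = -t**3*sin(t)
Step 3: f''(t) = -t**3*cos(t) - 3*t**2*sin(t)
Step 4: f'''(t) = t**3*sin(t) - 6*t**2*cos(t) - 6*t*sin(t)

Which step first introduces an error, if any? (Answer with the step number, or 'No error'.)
Step 2

Step 2 is incorrect due to a dropped term.
The step shows: -t**3*sin(t)
The correct value should be: -t**3*sin(t) + 3*t**2*cos(t)

Explanation: A term was dropped: the term 3*t**2*cos(t) was incorrectly omitted
The later steps are derived from this incorrect expression, so the error originates in Step 2.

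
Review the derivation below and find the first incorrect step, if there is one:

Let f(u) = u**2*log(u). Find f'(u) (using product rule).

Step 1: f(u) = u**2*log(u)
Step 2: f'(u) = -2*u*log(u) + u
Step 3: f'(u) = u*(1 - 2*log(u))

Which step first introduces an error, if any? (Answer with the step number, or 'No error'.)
Step 2

Step 2 is incorrect due to a sign flip.
The step shows: -2*u*log(u) + u
The correct value should be: 2*u*log(u) + u

Explanation: The sign of one term was flipped: the term 2*u*log(u) was incorrectly written as -2*u*log(u)
The later steps are derived from this incorrect expression, so the error originates in Step 2.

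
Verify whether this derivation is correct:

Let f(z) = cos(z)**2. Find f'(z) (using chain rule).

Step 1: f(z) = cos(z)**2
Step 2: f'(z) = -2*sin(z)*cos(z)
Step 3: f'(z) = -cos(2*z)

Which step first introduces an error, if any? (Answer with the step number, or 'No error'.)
Step 3

Step 3 is incorrect due to a wrong trig function.
The step shows: -cos(2*z)
The correct value should be: -sin(2*z)

Explanation: sin(2*z) was incorrectly written as cos(2*z): the term -sin(2*z) was incorrectly written as -cos(2*z)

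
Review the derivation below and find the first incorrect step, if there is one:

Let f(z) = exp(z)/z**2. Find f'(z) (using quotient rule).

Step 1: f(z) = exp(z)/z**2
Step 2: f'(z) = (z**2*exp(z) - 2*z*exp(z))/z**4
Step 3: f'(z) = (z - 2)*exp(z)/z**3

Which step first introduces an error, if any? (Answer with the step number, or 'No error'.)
No error

All steps in this derivation are correct.
The final answer f'(z) = (z - 2)*exp(z)/z**3 is valid.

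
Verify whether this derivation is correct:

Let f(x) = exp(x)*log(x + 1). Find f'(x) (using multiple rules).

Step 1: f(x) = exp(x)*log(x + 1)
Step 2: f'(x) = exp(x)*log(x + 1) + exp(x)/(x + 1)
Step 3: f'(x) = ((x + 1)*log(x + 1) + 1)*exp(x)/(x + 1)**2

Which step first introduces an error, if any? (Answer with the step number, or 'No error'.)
Step 3

Step 3 is incorrect due to a wrong exponent.
The step shows: ((x + 1)*log(x + 1) + 1)*exp(x)/(x + 1)**2
The correct value should be: ((x + 1)*log(x + 1) + 1)*exp(x)/(x + 1)

Explanation: The exponent -1 on x + 1 was incorrectly written as -2: the term ((x + 1)*log(x + 1) + 1)*exp(x)/(x + 1) was incorrectly written as ((x + 1)*log(x + 1) + 1)*exp(x)/(x + 1)**2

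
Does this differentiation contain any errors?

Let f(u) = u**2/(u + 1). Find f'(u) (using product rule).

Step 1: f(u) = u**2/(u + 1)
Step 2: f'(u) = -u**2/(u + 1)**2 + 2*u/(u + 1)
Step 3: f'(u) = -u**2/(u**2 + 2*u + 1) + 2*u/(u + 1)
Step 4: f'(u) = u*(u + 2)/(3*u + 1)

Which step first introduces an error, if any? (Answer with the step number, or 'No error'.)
Step 4

Step 4 is incorrect due to a wrong exponent.
The step shows: u*(u + 2)/(3*u + 1)
The correct value should be: u*(u + 2)/(u**2 + 2*u + 1)

Explanation: The exponent 2 on u was incorrectly written as 1: the term u*(u + 2)/(u**2 + 2*u + 1) was incorrectly written as u*(u + 2)/(3*u + 1)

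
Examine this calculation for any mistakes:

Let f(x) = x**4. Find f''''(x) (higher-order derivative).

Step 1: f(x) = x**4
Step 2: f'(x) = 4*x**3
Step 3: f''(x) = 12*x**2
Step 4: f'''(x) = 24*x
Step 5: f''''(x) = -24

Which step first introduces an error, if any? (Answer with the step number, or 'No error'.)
Step 5

Step 5 is incorrect due to a sign flip.
The step shows: -24
The correct value should be: 24

Explanation: The sign of the whole expression was flipped: the term 24 was incorrectly written as -24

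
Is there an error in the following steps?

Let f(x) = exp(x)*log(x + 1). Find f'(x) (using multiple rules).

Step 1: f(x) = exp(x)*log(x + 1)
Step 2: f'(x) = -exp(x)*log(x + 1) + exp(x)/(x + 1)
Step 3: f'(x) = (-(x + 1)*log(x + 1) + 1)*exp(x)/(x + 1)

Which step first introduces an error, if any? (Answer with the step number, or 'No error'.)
Step 2

Step 2 is incorrect due to a sign flip.
The step shows: -exp(x)*log(x + 1) + exp(x)/(x + 1)
The correct value should be: exp(x)*log(x + 1) + exp(x)/(x + 1)

Explanation: The sign of one term was flipped: the term exp(x)*log(x + 1) was incorrectly written as -exp(x)*log(x + 1)
The later steps are derived from this incorrect expression, so the error originates in Step 2.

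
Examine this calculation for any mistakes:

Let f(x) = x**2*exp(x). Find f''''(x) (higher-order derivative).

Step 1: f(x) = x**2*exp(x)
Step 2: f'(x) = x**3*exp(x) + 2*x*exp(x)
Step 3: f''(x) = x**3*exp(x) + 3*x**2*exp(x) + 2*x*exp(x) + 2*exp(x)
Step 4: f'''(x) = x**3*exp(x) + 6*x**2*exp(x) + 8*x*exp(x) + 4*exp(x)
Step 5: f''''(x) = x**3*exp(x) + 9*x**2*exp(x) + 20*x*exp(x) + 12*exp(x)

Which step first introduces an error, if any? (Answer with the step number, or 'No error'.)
Step 2

Step 2 is incorrect due to a wrong exponent.
The step shows: x**3*exp(x) + 2*x*exp(x)
The correct value should be: x**2*exp(x) + 2*x*exp(x)

Explanation: The exponent 2 on x was incorrectly written as 3: the term x**2*exp(x) was incorrectly written as x**3*exp(x)
The later steps are derived from this incorrect expression, so the error originates in Step 2.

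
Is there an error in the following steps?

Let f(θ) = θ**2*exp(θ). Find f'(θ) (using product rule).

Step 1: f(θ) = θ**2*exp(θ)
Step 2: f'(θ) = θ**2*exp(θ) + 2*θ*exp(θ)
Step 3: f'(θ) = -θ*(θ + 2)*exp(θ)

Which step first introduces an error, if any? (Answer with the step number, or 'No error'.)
Step 3

Step 3 is incorrect due to a sign flip.
The step shows: -θ*(θ + 2)*exp(θ)
The correct value should be: θ*(θ + 2)*exp(θ)

Explanation: The sign of the whole expression was flipped: the term θ*(θ + 2)*exp(θ) was incorrectly written as -θ*(θ + 2)*exp(θ)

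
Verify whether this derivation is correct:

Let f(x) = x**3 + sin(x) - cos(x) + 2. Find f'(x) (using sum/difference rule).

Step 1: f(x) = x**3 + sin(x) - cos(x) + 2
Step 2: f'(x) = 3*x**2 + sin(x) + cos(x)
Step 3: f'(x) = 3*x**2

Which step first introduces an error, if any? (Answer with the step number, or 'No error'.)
Step 3

Step 3 is incorrect due to a dropped term.
The step shows: 3*x**2
The correct value should be: 3*x**2 + sqrt(2)*sin(x + pi/4)

Explanation: A term was dropped: the term sqrt(2)*sin(x + pi/4) was incorrectly omitted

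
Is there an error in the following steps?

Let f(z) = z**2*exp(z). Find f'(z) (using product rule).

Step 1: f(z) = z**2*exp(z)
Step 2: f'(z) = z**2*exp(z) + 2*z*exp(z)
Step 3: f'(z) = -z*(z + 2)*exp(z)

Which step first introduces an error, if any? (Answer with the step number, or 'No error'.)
Step 3

Step 3 is incorrect due to a sign flip.
The step shows: -z*(z + 2)*exp(z)
The correct value should be: z*(z + 2)*exp(z)

Explanation: The sign of the whole expression was flipped: the term z*(z + 2)*exp(z) was incorrectly written as -z*(z + 2)*exp(z)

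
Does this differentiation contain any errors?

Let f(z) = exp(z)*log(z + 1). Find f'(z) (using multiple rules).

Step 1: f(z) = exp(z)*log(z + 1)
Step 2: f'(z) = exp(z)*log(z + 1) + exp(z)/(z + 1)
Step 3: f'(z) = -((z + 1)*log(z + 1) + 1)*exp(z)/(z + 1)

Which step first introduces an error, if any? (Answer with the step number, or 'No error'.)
Step 3

Step 3 is incorrect due to a sign flip.
The step shows: -((z + 1)*log(z + 1) + 1)*exp(z)/(z + 1)
The correct value should be: ((z + 1)*log(z + 1) + 1)*exp(z)/(z + 1)

Explanation: The sign of the whole expression was flipped: the term ((z + 1)*log(z + 1) + 1)*exp(z)/(z + 1) was incorrectly written as -((z + 1)*log(z + 1) + 1)*exp(z)/(z + 1)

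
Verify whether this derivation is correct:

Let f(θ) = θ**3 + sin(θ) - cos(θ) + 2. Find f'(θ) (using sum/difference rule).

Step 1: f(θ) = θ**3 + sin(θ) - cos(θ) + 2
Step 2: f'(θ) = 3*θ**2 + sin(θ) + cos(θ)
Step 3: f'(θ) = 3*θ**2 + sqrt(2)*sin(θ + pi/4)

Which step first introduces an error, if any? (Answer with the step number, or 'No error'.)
No error

All steps in this derivation are correct.
The final answer f'(θ) = 3*θ**2 + sqrt(2)*sin(θ + pi/4) is valid.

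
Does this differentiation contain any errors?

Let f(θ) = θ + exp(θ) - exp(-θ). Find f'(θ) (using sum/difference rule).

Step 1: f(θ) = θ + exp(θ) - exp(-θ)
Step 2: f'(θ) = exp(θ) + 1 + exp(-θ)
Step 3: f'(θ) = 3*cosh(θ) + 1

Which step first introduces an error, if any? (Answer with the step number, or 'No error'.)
Step 3

Step 3 is incorrect due to a wrong coefficient.
The step shows: 3*cosh(θ) + 1
The correct value should be: 2*cosh(θ) + 1

Explanation: The coefficient 2 was incorrectly written as 3: the term 2*cosh(θ) was incorrectly written as 3*cosh(θ)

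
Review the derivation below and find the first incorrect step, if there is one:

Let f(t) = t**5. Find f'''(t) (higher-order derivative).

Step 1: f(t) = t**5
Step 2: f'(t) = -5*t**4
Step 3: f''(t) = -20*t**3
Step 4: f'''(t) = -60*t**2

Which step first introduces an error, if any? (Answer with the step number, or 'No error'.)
Step 2

Step 2 is incorrect due to a sign flip.
The step shows: -5*t**4
The correct value should be: 5*t**4

Explanation: The sign of the whole expression was flipped: the term 5*t**4 was incorrectly written as -5*t**4
The later steps are derived from this incorrect expression, so the error originates in Step 2.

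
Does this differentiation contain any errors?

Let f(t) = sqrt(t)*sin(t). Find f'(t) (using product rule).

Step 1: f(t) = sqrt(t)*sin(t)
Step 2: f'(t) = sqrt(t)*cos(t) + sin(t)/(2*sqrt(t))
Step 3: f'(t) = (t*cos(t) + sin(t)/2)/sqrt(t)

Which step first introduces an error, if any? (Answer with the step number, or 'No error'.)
No error

All steps in this derivation are correct.
The final answer f'(t) = (t*cos(t) + sin(t)/2)/sqrt(t) is valid.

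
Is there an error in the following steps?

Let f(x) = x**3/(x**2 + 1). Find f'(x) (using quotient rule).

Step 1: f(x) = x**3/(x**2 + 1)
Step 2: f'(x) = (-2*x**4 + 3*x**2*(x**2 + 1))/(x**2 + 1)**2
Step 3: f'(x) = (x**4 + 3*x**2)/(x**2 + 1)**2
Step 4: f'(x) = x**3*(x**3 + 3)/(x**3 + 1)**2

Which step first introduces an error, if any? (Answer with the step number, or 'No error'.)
Step 4

Step 4 is incorrect due to a wrong exponent.
The step shows: x**3*(x**3 + 3)/(x**3 + 1)**2
The correct value should be: x**2*(x**2 + 3)/(x**2 + 1)**2

Explanation: The exponent 2 on x was incorrectly written as 3: the term x**2*(x**2 + 3)/(x**2 + 1)**2 was incorrectly written as x**3*(x**3 + 3)/(x**3 + 1)**2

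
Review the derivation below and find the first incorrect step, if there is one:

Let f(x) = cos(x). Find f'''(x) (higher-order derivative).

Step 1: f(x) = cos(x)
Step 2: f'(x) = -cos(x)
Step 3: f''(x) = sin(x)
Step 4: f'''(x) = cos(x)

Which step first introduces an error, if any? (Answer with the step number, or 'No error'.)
Step 2

Step 2 is incorrect due to a wrong trig function.
The step shows: -cos(x)
The correct value should be: -sin(x)

Explanation: sin(x) was incorrectly written as cos(x): the term -sin(x) was incorrectly written as -cos(x)
The later steps are derived from this incorrect expression, so the error originates in Step 2.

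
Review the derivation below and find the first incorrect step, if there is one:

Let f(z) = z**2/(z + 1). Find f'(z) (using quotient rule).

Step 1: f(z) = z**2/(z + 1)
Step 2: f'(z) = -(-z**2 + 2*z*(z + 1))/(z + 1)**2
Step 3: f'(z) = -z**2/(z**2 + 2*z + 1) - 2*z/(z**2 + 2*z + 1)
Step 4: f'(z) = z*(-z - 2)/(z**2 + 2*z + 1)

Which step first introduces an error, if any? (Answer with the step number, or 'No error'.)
Step 2

Step 2 is incorrect due to a sign flip.
The step shows: -(-z**2 + 2*z*(z + 1))/(z + 1)**2
The correct value should be: (-z**2 + 2*z*(z + 1))/(z + 1)**2

Explanation: The sign of the whole expression was flipped: the term (-z**2 + 2*z*(z + 1))/(z + 1)**2 was incorrectly written as -(-z**2 + 2*z*(z + 1))/(z + 1)**2
The later steps are derived from this incorrect expression, so the error originates in Step 2.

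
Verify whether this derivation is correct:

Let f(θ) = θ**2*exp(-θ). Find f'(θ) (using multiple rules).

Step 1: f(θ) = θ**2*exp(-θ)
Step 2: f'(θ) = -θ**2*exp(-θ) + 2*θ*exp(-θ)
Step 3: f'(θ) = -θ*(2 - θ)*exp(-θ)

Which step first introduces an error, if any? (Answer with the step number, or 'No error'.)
Step 3

Step 3 is incorrect due to a sign flip.
The step shows: -θ*(2 - θ)*exp(-θ)
The correct value should be: θ*(2 - θ)*exp(-θ)

Explanation: The sign of the whole expression was flipped: the term θ*(2 - θ)*exp(-θ) was incorrectly written as -θ*(2 - θ)*exp(-θ)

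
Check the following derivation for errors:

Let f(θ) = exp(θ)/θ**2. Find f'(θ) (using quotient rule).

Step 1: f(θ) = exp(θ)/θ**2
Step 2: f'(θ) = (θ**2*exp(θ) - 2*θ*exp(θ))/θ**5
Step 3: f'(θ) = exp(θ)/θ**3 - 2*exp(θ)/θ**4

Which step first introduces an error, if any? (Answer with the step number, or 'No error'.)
Step 2

Step 2 is incorrect due to a wrong exponent.
The step shows: (θ**2*exp(θ) - 2*θ*exp(θ))/θ**5
The correct value should be: (θ**2*exp(θ) - 2*θ*exp(θ))/θ**4

Explanation: The exponent -4 on θ was incorrectly written as -5: the term (θ**2*exp(θ) - 2*θ*exp(θ))/θ**4 was incorrectly written as (θ**2*exp(θ) - 2*θ*exp(θ))/θ**5
The later steps are derived from this incorrect expression, so the error originates in Step 2.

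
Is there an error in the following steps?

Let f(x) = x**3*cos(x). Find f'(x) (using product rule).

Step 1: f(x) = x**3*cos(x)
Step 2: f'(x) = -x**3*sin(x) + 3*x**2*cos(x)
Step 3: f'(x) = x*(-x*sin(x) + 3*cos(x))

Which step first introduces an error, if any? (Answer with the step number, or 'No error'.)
Step 3

Step 3 is incorrect due to a wrong exponent.
The step shows: x*(-x*sin(x) + 3*cos(x))
The correct value should be: x**2*(-x*sin(x) + 3*cos(x))

Explanation: The exponent 2 on x was incorrectly written as 1: the term x**2*(-x*sin(x) + 3*cos(x)) was incorrectly written as x*(-x*sin(x) + 3*cos(x))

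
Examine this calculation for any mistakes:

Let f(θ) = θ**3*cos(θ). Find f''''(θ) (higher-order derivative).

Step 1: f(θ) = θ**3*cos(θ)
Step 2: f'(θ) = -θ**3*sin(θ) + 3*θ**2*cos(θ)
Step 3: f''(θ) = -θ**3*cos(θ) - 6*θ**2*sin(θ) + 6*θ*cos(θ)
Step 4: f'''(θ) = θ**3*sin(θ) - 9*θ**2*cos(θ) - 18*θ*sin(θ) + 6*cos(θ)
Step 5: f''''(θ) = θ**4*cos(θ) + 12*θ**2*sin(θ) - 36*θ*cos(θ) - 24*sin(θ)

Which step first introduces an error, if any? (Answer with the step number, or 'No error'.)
Step 5

Step 5 is incorrect due to a wrong exponent.
The step shows: θ**4*cos(θ) + 12*θ**2*sin(θ) - 36*θ*cos(θ) - 24*sin(θ)
The correct value should be: θ**3*cos(θ) + 12*θ**2*sin(θ) - 36*θ*cos(θ) - 24*sin(θ)

Explanation: The exponent 3 on θ was incorrectly written as 4: the term θ**3*cos(θ) was incorrectly written as θ**4*cos(θ)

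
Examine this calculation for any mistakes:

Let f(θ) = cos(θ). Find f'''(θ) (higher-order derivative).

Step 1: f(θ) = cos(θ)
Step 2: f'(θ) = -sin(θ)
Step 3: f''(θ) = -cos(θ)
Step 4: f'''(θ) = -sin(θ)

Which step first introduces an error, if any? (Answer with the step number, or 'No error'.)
Step 4

Step 4 is incorrect due to a sign flip.
The step shows: -sin(θ)
The correct value should be: sin(θ)

Explanation: The sign of the whole expression was flipped: the term sin(θ) was incorrectly written as -sin(θ)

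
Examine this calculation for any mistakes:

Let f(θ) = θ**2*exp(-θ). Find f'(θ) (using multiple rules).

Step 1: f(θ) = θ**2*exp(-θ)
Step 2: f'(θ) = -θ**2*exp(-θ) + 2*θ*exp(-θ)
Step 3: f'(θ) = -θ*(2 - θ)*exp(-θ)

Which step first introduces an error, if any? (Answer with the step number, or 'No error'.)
Step 3

Step 3 is incorrect due to a sign flip.
The step shows: -θ*(2 - θ)*exp(-θ)
The correct value should be: θ*(2 - θ)*exp(-θ)

Explanation: The sign of the whole expression was flipped: the term θ*(2 - θ)*exp(-θ) was incorrectly written as -θ*(2 - θ)*exp(-θ)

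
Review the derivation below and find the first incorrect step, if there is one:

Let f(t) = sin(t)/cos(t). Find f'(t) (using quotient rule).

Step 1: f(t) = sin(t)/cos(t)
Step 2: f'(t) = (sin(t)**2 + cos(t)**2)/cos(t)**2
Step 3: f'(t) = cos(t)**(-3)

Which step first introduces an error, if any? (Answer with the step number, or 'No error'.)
Step 3

Step 3 is incorrect due to a wrong exponent.
The step shows: cos(t)**(-3)
The correct value should be: cos(t)**(-2)

Explanation: The exponent -2 on cos(t) was incorrectly written as -3: the term cos(t)**(-2) was incorrectly written as cos(t)**(-3)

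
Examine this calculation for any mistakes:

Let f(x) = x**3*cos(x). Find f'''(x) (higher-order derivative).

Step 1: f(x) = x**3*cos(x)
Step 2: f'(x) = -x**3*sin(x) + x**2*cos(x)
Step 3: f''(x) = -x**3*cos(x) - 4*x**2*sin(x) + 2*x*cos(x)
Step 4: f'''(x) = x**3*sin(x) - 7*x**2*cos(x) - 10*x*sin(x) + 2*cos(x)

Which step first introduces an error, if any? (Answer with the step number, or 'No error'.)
Step 2

Step 2 is incorrect due to a wrong coefficient.
The step shows: -x**3*sin(x) + x**2*cos(x)
The correct value should be: -x**3*sin(x) + 3*x**2*cos(x)

Explanation: The coefficient 3 was incorrectly written as 1: the term 3*x**2*cos(x) was incorrectly written as x**2*cos(x)
The later steps are derived from this incorrect expression, so the error originates in Step 2.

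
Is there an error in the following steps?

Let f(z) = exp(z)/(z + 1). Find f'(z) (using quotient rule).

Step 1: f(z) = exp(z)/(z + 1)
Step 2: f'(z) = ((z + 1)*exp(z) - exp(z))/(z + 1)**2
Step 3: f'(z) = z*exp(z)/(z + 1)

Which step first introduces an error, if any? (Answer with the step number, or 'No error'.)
Step 3

Step 3 is incorrect due to a wrong exponent.
The step shows: z*exp(z)/(z + 1)
The correct value should be: z*exp(z)/(z + 1)**2

Explanation: The exponent -2 on z + 1 was incorrectly written as -1: the term z*exp(z)/(z + 1)**2 was incorrectly written as z*exp(z)/(z + 1)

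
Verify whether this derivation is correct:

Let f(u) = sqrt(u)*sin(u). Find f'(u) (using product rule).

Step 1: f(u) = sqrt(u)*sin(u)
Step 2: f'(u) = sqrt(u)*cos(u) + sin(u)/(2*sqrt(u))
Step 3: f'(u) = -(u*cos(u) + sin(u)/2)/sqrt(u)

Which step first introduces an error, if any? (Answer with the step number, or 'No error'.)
Step 3

Step 3 is incorrect due to a sign flip.
The step shows: -(u*cos(u) + sin(u)/2)/sqrt(u)
The correct value should be: (u*cos(u) + sin(u)/2)/sqrt(u)

Explanation: The sign of the whole expression was flipped: the term (u*cos(u) + sin(u)/2)/sqrt(u) was incorrectly written as -(u*cos(u) + sin(u)/2)/sqrt(u)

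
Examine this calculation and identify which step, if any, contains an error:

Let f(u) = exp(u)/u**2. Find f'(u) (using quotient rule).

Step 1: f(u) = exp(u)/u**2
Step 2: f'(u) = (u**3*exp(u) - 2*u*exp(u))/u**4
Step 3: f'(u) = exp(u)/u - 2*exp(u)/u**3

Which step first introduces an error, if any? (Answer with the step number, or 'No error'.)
Step 2

Step 2 is incorrect due to a wrong exponent.
The step shows: (u**3*exp(u) - 2*u*exp(u))/u**4
The correct value should be: (u**2*exp(u) - 2*u*exp(u))/u**4

Explanation: The exponent 2 on u was incorrectly written as 3: the term (u**2*exp(u) - 2*u*exp(u))/u**4 was incorrectly written as (u**3*exp(u) - 2*u*exp(u))/u**4
The later steps are derived from this incorrect expression, so the error originates in Step 2.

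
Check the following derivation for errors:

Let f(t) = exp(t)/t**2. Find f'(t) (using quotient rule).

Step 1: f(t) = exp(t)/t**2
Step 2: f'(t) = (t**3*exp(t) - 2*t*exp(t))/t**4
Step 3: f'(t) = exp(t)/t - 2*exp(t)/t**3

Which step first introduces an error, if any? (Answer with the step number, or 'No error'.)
Step 2

Step 2 is incorrect due to a wrong exponent.
The step shows: (t**3*exp(t) - 2*t*exp(t))/t**4
The correct value should be: (t**2*exp(t) - 2*t*exp(t))/t**4

Explanation: The exponent 2 on t was incorrectly written as 3: the term (t**2*exp(t) - 2*t*exp(t))/t**4 was incorrectly written as (t**3*exp(t) - 2*t*exp(t))/t**4
The later steps are derived from this incorrect expression, so the error originates in Step 2.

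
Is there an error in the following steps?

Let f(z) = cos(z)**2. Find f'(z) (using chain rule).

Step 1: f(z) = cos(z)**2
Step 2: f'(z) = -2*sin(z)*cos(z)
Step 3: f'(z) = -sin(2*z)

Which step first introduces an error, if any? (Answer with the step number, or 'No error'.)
No error

All steps in this derivation are correct.
The final answer f'(z) = -sin(2*z) is valid.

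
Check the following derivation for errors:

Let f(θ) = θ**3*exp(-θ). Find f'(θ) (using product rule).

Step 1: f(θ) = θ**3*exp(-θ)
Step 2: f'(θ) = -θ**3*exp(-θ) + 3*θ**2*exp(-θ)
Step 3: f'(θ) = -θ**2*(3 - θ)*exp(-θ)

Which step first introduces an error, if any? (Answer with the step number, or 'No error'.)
Step 3

Step 3 is incorrect due to a sign flip.
The step shows: -θ**2*(3 - θ)*exp(-θ)
The correct value should be: θ**2*(3 - θ)*exp(-θ)

Explanation: The sign of the whole expression was flipped: the term θ**2*(3 - θ)*exp(-θ) was incorrectly written as -θ**2*(3 - θ)*exp(-θ)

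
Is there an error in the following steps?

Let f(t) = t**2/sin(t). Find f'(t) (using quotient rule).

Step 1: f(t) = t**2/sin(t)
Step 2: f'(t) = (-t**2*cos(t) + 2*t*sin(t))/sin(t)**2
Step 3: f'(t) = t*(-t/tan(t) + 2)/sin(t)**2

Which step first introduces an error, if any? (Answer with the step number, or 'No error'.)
Step 3

Step 3 is incorrect due to a wrong exponent.
The step shows: t*(-t/tan(t) + 2)/sin(t)**2
The correct value should be: t*(-t/tan(t) + 2)/sin(t)

Explanation: The exponent -1 on sin(t) was incorrectly written as -2: the term t*(-t/tan(t) + 2)/sin(t) was incorrectly written as t*(-t/tan(t) + 2)/sin(t)**2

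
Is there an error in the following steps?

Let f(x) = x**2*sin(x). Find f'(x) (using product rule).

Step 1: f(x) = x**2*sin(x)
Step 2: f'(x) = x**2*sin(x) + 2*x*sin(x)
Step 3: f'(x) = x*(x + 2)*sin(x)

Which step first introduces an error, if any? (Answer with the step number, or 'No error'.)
Step 2

Step 2 is incorrect due to a wrong trig function.
The step shows: x**2*sin(x) + 2*x*sin(x)
The correct value should be: x**2*cos(x) + 2*x*sin(x)

Explanation: cos(x) was incorrectly written as sin(x): the term x**2*cos(x) was incorrectly written as x**2*sin(x)
The later steps are derived from this incorrect expression, so the error originates in Step 2.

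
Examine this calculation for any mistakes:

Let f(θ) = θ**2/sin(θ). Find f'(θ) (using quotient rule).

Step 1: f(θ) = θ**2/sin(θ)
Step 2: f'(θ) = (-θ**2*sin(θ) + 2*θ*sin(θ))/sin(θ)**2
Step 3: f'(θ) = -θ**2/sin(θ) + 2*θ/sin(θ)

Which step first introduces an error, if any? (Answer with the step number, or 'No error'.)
Step 2

Step 2 is incorrect due to a wrong trig function.
The step shows: (-θ**2*sin(θ) + 2*θ*sin(θ))/sin(θ)**2
The correct value should be: (-θ**2*cos(θ) + 2*θ*sin(θ))/sin(θ)**2

Explanation: cos(θ) was incorrectly written as sin(θ): the term (-θ**2*cos(θ) + 2*θ*sin(θ))/sin(θ)**2 was incorrectly written as (-θ**2*sin(θ) + 2*θ*sin(θ))/sin(θ)**2
The later steps are derived from this incorrect expression, so the error originates in Step 2.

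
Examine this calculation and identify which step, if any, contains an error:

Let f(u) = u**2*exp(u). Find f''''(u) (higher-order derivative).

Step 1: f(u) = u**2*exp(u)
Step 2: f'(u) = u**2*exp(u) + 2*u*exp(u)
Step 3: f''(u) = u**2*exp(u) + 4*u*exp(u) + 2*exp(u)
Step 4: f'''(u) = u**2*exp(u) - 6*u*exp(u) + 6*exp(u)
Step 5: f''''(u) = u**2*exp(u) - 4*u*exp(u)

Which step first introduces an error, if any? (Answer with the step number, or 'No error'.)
Step 4

Step 4 is incorrect due to a sign flip.
The step shows: u**2*exp(u) - 6*u*exp(u) + 6*exp(u)
The correct value should be: u**2*exp(u) + 6*u*exp(u) + 6*exp(u)

Explanation: The sign of one term was flipped: the term 6*u*exp(u) was incorrectly written as -6*u*exp(u)
The later steps are derived from this incorrect expression, so the error originates in Step 4.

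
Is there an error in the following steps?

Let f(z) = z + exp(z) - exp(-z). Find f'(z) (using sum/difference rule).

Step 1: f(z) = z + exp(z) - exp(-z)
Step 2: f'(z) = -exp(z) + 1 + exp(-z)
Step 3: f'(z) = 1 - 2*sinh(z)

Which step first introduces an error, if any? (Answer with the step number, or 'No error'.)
Step 2

Step 2 is incorrect due to a sign flip.
The step shows: -exp(z) + 1 + exp(-z)
The correct value should be: exp(z) + 1 + exp(-z)

Explanation: The sign of one term was flipped: the term exp(z) was incorrectly written as -exp(z)
The later steps are derived from this incorrect expression, so the error originates in Step 2.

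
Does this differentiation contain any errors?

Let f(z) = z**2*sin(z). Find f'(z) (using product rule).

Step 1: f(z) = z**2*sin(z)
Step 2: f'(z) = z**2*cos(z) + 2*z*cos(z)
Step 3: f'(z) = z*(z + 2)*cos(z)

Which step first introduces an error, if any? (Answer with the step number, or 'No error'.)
Step 2

Step 2 is incorrect due to a wrong trig function.
The step shows: z**2*cos(z) + 2*z*cos(z)
The correct value should be: z**2*cos(z) + 2*z*sin(z)

Explanation: sin(z) was incorrectly written as cos(z): the term 2*z*sin(z) was incorrectly written as 2*z*cos(z)
The later steps are derived from this incorrect expression, so the error originates in Step 2.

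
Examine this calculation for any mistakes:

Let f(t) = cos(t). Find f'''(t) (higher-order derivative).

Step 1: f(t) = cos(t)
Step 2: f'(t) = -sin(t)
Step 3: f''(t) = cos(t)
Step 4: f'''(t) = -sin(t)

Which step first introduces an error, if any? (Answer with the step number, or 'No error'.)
Step 3

Step 3 is incorrect due to a sign flip.
The step shows: cos(t)
The correct value should be: -cos(t)

Explanation: The sign of the whole expression was flipped: the term -cos(t) was incorrectly written as cos(t)
The later steps are derived from this incorrect expression, so the error originates in Step 3.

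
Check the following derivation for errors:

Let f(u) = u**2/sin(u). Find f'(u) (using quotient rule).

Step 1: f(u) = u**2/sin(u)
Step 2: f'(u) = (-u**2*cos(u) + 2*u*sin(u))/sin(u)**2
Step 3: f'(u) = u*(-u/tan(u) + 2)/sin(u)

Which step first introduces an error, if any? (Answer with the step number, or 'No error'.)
No error

All steps in this derivation are correct.
The final answer f'(u) = u*(-u/tan(u) + 2)/sin(u) is valid.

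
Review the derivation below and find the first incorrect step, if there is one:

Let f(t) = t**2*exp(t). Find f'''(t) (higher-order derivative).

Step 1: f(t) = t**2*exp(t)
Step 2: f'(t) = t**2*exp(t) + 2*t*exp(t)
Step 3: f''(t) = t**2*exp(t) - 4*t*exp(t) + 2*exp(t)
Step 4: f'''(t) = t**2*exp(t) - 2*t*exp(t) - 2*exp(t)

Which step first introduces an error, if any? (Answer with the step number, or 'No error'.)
Step 3

Step 3 is incorrect due to a sign flip.
The step shows: t**2*exp(t) - 4*t*exp(t) + 2*exp(t)
The correct value should be: t**2*exp(t) + 4*t*exp(t) + 2*exp(t)

Explanation: The sign of one term was flipped: the term 4*t*exp(t) was incorrectly written as -4*t*exp(t)
The later steps are derived from this incorrect expression, so the error originates in Step 3.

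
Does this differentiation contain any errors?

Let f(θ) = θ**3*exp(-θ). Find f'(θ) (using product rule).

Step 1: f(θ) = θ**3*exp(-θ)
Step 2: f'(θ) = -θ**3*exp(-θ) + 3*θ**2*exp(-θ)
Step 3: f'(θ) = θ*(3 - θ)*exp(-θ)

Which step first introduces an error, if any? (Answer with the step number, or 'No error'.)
Step 3

Step 3 is incorrect due to a wrong exponent.
The step shows: θ*(3 - θ)*exp(-θ)
The correct value should be: θ**2*(3 - θ)*exp(-θ)

Explanation: The exponent 2 on θ was incorrectly written as 1: the term θ**2*(3 - θ)*exp(-θ) was incorrectly written as θ*(3 - θ)*exp(-θ)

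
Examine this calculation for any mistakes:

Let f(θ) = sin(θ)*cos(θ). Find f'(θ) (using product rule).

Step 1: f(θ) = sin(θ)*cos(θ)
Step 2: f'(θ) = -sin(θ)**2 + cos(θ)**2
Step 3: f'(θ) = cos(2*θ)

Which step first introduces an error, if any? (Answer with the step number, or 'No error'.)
No error

All steps in this derivation are correct.
The final answer f'(θ) = cos(2*θ) is valid.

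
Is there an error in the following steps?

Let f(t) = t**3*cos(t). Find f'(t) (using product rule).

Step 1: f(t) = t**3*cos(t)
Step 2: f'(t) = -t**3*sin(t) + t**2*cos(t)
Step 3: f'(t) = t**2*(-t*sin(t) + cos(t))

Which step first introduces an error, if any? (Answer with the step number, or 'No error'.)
Step 2

Step 2 is incorrect due to a wrong coefficient.
The step shows: -t**3*sin(t) + t**2*cos(t)
The correct value should be: -t**3*sin(t) + 3*t**2*cos(t)

Explanation: The coefficient 3 was incorrectly written as 1: the term 3*t**2*cos(t) was incorrectly written as t**2*cos(t)
The later steps are derived from this incorrect expression, so the error originates in Step 2.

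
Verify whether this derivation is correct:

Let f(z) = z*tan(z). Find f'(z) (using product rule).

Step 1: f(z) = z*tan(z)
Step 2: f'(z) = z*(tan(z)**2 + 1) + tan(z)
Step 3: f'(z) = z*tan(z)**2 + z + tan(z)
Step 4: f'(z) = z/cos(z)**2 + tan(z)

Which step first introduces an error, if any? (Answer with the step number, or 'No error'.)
No error

All steps in this derivation are correct.
The final answer f'(z) = z/cos(z)**2 + tan(z) is valid.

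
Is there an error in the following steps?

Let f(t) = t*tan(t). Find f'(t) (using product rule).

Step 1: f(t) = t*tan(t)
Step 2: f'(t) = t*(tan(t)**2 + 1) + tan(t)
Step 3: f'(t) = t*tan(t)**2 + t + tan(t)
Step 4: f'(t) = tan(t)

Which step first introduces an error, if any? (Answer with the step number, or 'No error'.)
Step 4

Step 4 is incorrect due to a dropped term.
The step shows: tan(t)
The correct value should be: t/cos(t)**2 + tan(t)

Explanation: A term was dropped: the term t/cos(t)**2 was incorrectly omitted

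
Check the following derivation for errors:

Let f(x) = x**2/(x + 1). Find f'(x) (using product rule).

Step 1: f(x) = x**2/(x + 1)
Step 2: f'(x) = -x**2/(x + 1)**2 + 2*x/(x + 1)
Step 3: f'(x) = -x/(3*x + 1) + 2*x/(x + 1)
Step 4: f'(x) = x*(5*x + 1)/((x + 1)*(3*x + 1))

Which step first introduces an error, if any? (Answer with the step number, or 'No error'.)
Step 3

Step 3 is incorrect due to a wrong exponent.
The step shows: -x/(3*x + 1) + 2*x/(x + 1)
The correct value should be: -x**2/(x**2 + 2*x + 1) + 2*x/(x + 1)

Explanation: The exponent 2 on x was incorrectly written as 1: the term -x**2/(x**2 + 2*x + 1) was incorrectly written as -x/(3*x + 1)
The later steps are derived from this incorrect expression, so the error originates in Step 3.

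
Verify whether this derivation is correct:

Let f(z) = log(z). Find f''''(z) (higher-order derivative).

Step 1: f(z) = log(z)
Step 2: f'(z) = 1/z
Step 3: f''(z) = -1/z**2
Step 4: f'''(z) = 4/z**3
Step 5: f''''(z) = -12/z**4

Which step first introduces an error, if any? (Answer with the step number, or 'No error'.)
Step 4

Step 4 is incorrect due to a wrong coefficient.
The step shows: 4/z**3
The correct value should be: 2/z**3

Explanation: The coefficient 2 was incorrectly written as 4: the term 2/z**3 was incorrectly written as 4/z**3
The later steps are derived from this incorrect expression, so the error originates in Step 4.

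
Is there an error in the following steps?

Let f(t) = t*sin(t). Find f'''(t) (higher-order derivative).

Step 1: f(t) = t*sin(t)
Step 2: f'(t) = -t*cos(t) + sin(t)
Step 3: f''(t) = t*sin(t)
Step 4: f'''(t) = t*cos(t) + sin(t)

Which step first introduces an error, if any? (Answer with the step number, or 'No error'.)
Step 2

Step 2 is incorrect due to a sign flip.
The step shows: -t*cos(t) + sin(t)
The correct value should be: t*cos(t) + sin(t)

Explanation: The sign of one term was flipped: the term t*cos(t) was incorrectly written as -t*cos(t)
The later steps are derived from this incorrect expression, so the error originates in Step 2.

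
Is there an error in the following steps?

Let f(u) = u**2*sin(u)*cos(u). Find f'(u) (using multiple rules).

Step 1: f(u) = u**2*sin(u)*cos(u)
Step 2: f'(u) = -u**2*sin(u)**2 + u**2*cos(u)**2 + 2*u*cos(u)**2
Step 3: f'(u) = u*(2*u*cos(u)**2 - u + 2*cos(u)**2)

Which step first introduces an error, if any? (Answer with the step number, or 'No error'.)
Step 2

Step 2 is incorrect due to a wrong trig function.
The step shows: -u**2*sin(u)**2 + u**2*cos(u)**2 + 2*u*cos(u)**2
The correct value should be: -u**2*sin(u)**2 + u**2*cos(u)**2 + 2*u*sin(u)*cos(u)

Explanation: sin(u) was incorrectly written as cos(u): the term 2*u*sin(u)*cos(u) was incorrectly written as 2*u*cos(u)**2
The later steps are derived from this incorrect expression, so the error originates in Step 2.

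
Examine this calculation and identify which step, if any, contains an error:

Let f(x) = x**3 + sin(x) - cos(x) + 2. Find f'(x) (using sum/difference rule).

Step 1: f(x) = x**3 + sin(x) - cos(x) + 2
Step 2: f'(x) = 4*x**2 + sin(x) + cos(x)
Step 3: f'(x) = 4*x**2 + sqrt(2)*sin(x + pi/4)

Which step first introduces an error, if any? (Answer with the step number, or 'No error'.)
Step 2

Step 2 is incorrect due to a wrong coefficient.
The step shows: 4*x**2 + sin(x) + cos(x)
The correct value should be: 3*x**2 + sin(x) + cos(x)

Explanation: The coefficient 3 was incorrectly written as 4: the term 3*x**2 was incorrectly written as 4*x**2
The later steps are derived from this incorrect expression, so the error originates in Step 2.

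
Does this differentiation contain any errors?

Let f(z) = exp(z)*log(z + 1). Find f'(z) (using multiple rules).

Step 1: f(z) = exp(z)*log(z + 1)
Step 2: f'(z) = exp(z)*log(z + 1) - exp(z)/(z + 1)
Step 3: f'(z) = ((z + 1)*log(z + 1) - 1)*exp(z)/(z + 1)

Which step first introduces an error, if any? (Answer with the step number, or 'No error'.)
Step 2

Step 2 is incorrect due to a sign flip.
The step shows: exp(z)*log(z + 1) - exp(z)/(z + 1)
The correct value should be: exp(z)*log(z + 1) + exp(z)/(z + 1)

Explanation: The sign of one term was flipped: the term exp(z)/(z + 1) was incorrectly written as -exp(z)/(z + 1)
The later steps are derived from this incorrect expression, so the error originates in Step 2.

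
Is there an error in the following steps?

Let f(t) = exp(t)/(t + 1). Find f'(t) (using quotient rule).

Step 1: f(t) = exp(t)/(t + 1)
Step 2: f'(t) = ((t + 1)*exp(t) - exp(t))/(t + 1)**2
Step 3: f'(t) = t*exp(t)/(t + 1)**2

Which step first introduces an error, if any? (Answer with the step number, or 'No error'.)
No error

All steps in this derivation are correct.
The final answer f'(t) = t*exp(t)/(t + 1)**2 is valid.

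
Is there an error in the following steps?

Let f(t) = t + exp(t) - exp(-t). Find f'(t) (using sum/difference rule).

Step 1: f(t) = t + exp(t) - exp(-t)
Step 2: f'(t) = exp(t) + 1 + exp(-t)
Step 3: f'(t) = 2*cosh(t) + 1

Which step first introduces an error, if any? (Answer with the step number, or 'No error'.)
No error

All steps in this derivation are correct.
The final answer f'(t) = 2*cosh(t) + 1 is valid.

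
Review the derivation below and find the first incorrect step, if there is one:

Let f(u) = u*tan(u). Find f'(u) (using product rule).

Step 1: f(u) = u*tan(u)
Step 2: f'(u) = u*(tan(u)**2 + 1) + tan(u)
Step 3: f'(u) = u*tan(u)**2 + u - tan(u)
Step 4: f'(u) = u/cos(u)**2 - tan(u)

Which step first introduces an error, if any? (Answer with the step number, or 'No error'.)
Step 3

Step 3 is incorrect due to a sign flip.
The step shows: u*tan(u)**2 + u - tan(u)
The correct value should be: u*tan(u)**2 + u + tan(u)

Explanation: The sign of one term was flipped: the term tan(u) was incorrectly written as -tan(u)
The later steps are derived from this incorrect expression, so the error originates in Step 3.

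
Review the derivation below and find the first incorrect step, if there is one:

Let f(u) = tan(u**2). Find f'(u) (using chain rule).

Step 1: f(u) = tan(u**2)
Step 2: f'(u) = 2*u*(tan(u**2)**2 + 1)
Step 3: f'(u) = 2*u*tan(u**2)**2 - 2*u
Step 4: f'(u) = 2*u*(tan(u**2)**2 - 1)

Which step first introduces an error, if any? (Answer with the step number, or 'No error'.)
Step 3

Step 3 is incorrect due to a sign flip.
The step shows: 2*u*tan(u**2)**2 - 2*u
The correct value should be: 2*u*tan(u**2)**2 + 2*u

Explanation: The sign of one term was flipped: the term 2*u was incorrectly written as -2*u
The later steps are derived from this incorrect expression, so the error originates in Step 3.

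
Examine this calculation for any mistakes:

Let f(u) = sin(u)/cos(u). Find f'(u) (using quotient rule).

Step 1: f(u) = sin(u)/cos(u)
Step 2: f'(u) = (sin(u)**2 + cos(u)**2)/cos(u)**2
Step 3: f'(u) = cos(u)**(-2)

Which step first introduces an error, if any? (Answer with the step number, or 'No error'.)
No error

All steps in this derivation are correct.
The final answer f'(u) = cos(u)**(-2) is valid.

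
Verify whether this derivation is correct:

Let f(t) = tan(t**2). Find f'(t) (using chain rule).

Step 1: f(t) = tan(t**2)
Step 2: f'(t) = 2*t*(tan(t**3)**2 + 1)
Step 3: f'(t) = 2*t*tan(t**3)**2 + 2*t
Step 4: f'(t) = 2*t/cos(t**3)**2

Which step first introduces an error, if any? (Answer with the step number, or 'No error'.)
Step 2

Step 2 is incorrect due to a wrong exponent.
The step shows: 2*t*(tan(t**3)**2 + 1)
The correct value should be: 2*t*(tan(t**2)**2 + 1)

Explanation: The exponent 2 on t was incorrectly written as 3: the term 2*t*(tan(t**2)**2 + 1) was incorrectly written as 2*t*(tan(t**3)**2 + 1)
The later steps are derived from this incorrect expression, so the error originates in Step 2.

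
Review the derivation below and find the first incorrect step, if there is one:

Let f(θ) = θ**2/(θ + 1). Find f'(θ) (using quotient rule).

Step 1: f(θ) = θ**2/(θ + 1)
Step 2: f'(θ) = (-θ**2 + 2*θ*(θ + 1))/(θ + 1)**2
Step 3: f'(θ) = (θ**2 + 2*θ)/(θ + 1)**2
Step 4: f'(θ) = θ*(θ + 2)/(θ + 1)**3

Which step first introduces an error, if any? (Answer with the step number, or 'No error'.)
Step 4

Step 4 is incorrect due to a wrong exponent.
The step shows: θ*(θ + 2)/(θ + 1)**3
The correct value should be: θ*(θ + 2)/(θ + 1)**2

Explanation: The exponent -2 on θ + 1 was incorrectly written as -3: the term θ*(θ + 2)/(θ + 1)**2 was incorrectly written as θ*(θ + 2)/(θ + 1)**3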